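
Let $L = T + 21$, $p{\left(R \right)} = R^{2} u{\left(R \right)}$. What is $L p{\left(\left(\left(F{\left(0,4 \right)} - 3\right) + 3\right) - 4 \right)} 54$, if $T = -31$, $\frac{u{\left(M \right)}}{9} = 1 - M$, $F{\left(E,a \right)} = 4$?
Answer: $0$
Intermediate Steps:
$u{\left(M \right)} = 9 - 9 M$ ($u{\left(M \right)} = 9 \left(1 - M\right) = 9 - 9 M$)
$p{\left(R \right)} = R^{2} \left(9 - 9 R\right)$
$L = -10$ ($L = -31 + 21 = -10$)
$L p{\left(\left(\left(F{\left(0,4 \right)} - 3\right) + 3\right) - 4 \right)} 54 = - 10 \cdot 9 \left(\left(\left(4 - 3\right) + 3\right) - 4\right)^{2} \left(1 - \left(\left(\left(4 - 3\right) + 3\right) - 4\right)\right) 54 = - 10 \cdot 9 \left(\left(1 + 3\right) - 4\right)^{2} \left(1 - \left(\left(1 + 3\right) - 4\right)\right) 54 = - 10 \cdot 9 \left(4 - 4\right)^{2} \left(1 - \left(4 - 4\right)\right) 54 = - 10 \cdot 9 \cdot 0^{2} \left(1 - 0\right) 54 = - 10 \cdot 9 \cdot 0 \left(1 + 0\right) 54 = - 10 \cdot 9 \cdot 0 \cdot 1 \cdot 54 = \left(-10\right) 0 \cdot 54 = 0 \cdot 54 = 0$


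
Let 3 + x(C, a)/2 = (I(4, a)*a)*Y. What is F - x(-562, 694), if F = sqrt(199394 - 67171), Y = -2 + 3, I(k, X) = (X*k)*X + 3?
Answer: -2674047230 + sqrt(132223) ≈ -2.6740e+9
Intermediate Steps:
I(k, X) = 3 + k*X**2 (I(k, X) = k*X**2 + 3 = 3 + k*X**2)
Y = 1
F = sqrt(132223) ≈ 363.63
x(C, a) = -6 + 2*a*(3 + 4*a**2) (x(C, a) = -6 + 2*(((3 + 4*a**2)*a)*1) = -6 + 2*((a*(3 + 4*a**2))*1) = -6 + 2*(a*(3 + 4*a**2)) = -6 + 2*a*(3 + 4*a**2))
F - x(-562, 694) = sqrt(132223) - (-6 + 6*694 + 8*694**3) = sqrt(132223) - (-6 + 4164 + 8*334255384) = sqrt(132223) - (-6 + 4164 + 2674043072) = sqrt(132223) - 1*2674047230 = sqrt(132223) - 2674047230 = -2674047230 + sqrt(132223)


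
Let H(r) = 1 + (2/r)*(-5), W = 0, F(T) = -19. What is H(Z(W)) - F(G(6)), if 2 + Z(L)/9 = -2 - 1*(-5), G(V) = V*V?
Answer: 170/9 ≈ 18.889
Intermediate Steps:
G(V) = V**2
Z(L) = 9 (Z(L) = -18 + 9*(-2 - 1*(-5)) = -18 + 9*(-2 + 5) = -18 + 9*3 = -18 + 27 = 9)
H(r) = 1 - 10/r
H(Z(W)) - F(G(6)) = (-10 + 9)/9 - 1*(-19) = (1/9)*(-1) + 19 = -1/9 + 19 = 170/9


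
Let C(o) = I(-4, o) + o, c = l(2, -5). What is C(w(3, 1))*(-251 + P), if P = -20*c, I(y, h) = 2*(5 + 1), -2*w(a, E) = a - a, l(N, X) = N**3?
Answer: -4932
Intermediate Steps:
c = 8 (c = 2**3 = 8)
w(a, E) = 0 (w(a, E) = -(a - a)/2 = -1/2*0 = 0)
I(y, h) = 12 (I(y, h) = 2*6 = 12)
C(o) = 12 + o
P = -160 (P = -20*8 = -160)
C(w(3, 1))*(-251 + P) = (12 + 0)*(-251 - 160) = 12*(-411) = -4932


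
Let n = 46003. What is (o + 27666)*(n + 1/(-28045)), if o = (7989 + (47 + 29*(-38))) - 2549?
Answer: 41350730148834/28045 ≈ 1.4744e+9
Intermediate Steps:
o = 4385 (o = (7989 + (47 - 1102)) - 2549 = (7989 - 1055) - 2549 = 6934 - 2549 = 4385)
(o + 27666)*(n + 1/(-28045)) = (4385 + 27666)*(46003 + 1/(-28045)) = 32051*(46003 - 1/28045) = 32051*(1290154134/28045) = 41350730148834/28045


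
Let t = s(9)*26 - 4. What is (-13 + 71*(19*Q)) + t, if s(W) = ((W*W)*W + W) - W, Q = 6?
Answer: 27031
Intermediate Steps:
s(W) = W**3 (s(W) = (W**2*W + W) - W = (W**3 + W) - W = (W + W**3) - W = W**3)
t = 18950 (t = 9**3*26 - 4 = 729*26 - 4 = 18954 - 4 = 18950)
(-13 + 71*(19*Q)) + t = (-13 + 71*(19*6)) + 18950 = (-13 + 71*114) + 18950 = (-13 + 8094) + 18950 = 8081 + 18950 = 27031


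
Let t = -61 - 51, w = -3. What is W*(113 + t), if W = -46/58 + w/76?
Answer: -1835/2204 ≈ -0.83258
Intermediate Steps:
t = -112
W = -1835/2204 (W = -46/58 - 3/76 = -46*1/58 - 3*1/76 = -23/29 - 3/76 = -1835/2204 ≈ -0.83258)
W*(113 + t) = -1835*(113 - 112)/2204 = -1835/2204*1 = -1835/2204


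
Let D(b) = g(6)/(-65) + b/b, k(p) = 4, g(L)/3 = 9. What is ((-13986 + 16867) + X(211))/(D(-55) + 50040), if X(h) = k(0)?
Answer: 187525/3252638 ≈ 0.057653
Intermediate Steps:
g(L) = 27 (g(L) = 3*9 = 27)
X(h) = 4
D(b) = 38/65 (D(b) = 27/(-65) + b/b = 27*(-1/65) + 1 = -27/65 + 1 = 38/65)
((-13986 + 16867) + X(211))/(D(-55) + 50040) = ((-13986 + 16867) + 4)/(38/65 + 50040) = (2881 + 4)/(3252638/65) = 2885*(65/3252638) = 187525/3252638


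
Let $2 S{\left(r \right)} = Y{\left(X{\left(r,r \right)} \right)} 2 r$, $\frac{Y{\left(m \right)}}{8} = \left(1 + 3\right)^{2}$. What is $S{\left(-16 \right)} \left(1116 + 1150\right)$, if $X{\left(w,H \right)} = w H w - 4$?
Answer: $-4640768$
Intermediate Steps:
$X{\left(w,H \right)} = -4 + H w^{2}$ ($X{\left(w,H \right)} = H w w - 4 = H w^{2} - 4 = -4 + H w^{2}$)
$Y{\left(m \right)} = 128$ ($Y{\left(m \right)} = 8 \left(1 + 3\right)^{2} = 8 \cdot 4^{2} = 8 \cdot 16 = 128$)
$S{\left(r \right)} = 128 r$ ($S{\left(r \right)} = \frac{128 \cdot 2 r}{2} = \frac{256 r}{2} = 128 r$)
$S{\left(-16 \right)} \left(1116 + 1150\right) = 128 \left(-16\right) \left(1116 + 1150\right) = \left(-2048\right) 2266 = -4640768$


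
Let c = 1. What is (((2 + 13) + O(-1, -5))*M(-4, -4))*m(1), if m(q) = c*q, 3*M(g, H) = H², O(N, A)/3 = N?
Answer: 64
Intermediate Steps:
O(N, A) = 3*N
M(g, H) = H²/3
m(q) = q (m(q) = 1*q = q)
(((2 + 13) + O(-1, -5))*M(-4, -4))*m(1) = (((2 + 13) + 3*(-1))*((⅓)*(-4)²))*1 = ((15 - 3)*((⅓)*16))*1 = (12*(16/3))*1 = 64*1 = 64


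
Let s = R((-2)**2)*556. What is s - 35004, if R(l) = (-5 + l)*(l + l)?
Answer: -39452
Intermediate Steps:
R(l) = 2*l*(-5 + l) (R(l) = (-5 + l)*(2*l) = 2*l*(-5 + l))
s = -4448 (s = (2*(-2)**2*(-5 + (-2)**2))*556 = (2*4*(-5 + 4))*556 = (2*4*(-1))*556 = -8*556 = -4448)
s - 35004 = -4448 - 35004 = -39452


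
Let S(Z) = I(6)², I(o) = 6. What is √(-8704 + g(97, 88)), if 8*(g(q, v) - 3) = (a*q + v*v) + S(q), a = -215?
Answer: 3*I*√18374/4 ≈ 101.66*I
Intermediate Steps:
S(Z) = 36 (S(Z) = 6² = 36)
g(q, v) = 15/2 - 215*q/8 + v²/8 (g(q, v) = 3 + ((-215*q + v*v) + 36)/8 = 3 + ((-215*q + v²) + 36)/8 = 3 + ((v² - 215*q) + 36)/8 = 3 + (36 + v² - 215*q)/8 = 3 + (9/2 - 215*q/8 + v²/8) = 15/2 - 215*q/8 + v²/8)
√(-8704 + g(97, 88)) = √(-8704 + (15/2 - 215/8*97 + (⅛)*88²)) = √(-8704 + (15/2 - 20855/8 + (⅛)*7744)) = √(-8704 + (15/2 - 20855/8 + 968)) = √(-8704 - 13051/8) = √(-82683/8) = 3*I*√18374/4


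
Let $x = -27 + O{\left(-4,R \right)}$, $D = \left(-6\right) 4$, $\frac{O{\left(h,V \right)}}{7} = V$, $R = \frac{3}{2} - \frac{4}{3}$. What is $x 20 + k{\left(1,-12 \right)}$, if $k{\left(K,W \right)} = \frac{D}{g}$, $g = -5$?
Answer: $- \frac{7678}{15} \approx -511.87$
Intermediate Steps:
$R = \frac{1}{6}$ ($R = 3 \cdot \frac{1}{2} - \frac{4}{3} = \frac{3}{2} - \frac{4}{3} = \frac{1}{6} \approx 0.16667$)
$O{\left(h,V \right)} = 7 V$
$D = -24$
$x = - \frac{155}{6}$ ($x = -27 + 7 \cdot \frac{1}{6} = -27 + \frac{7}{6} = - \frac{155}{6} \approx -25.833$)
$k{\left(K,W \right)} = \frac{24}{5}$ ($k{\left(K,W \right)} = - \frac{24}{-5} = \left(-24\right) \left(- \frac{1}{5}\right) = \frac{24}{5}$)
$x 20 + k{\left(1,-12 \right)} = \left(- \frac{155}{6}\right) 20 + \frac{24}{5} = - \frac{1550}{3} + \frac{24}{5} = - \frac{7678}{15}$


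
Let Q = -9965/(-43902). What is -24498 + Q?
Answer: -1075501231/43902 ≈ -24498.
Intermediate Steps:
Q = 9965/43902 (Q = -9965*(-1/43902) = 9965/43902 ≈ 0.22698)
-24498 + Q = -24498 + 9965/43902 = -1075501231/43902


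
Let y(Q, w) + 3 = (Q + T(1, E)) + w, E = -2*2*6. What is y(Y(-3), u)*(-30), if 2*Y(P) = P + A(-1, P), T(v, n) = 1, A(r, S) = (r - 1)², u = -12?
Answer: 405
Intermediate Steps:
E = -24 (E = -4*6 = -24)
A(r, S) = (-1 + r)²
Y(P) = 2 + P/2 (Y(P) = (P + (-1 - 1)²)/2 = (P + (-2)²)/2 = (P + 4)/2 = (4 + P)/2 = 2 + P/2)
y(Q, w) = -2 + Q + w (y(Q, w) = -3 + ((Q + 1) + w) = -3 + ((1 + Q) + w) = -3 + (1 + Q + w) = -2 + Q + w)
y(Y(-3), u)*(-30) = (-2 + (2 + (½)*(-3)) - 12)*(-30) = (-2 + (2 - 3/2) - 12)*(-30) = (-2 + ½ - 12)*(-30) = -27/2*(-30) = 405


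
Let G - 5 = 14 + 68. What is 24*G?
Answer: 2088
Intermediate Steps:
G = 87 (G = 5 + (14 + 68) = 5 + 82 = 87)
24*G = 24*87 = 2088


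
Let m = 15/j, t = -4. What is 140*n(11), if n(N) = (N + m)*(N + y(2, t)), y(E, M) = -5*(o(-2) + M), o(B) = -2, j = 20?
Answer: 67445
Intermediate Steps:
m = ¾ (m = 15/20 = 15*(1/20) = ¾ ≈ 0.75000)
y(E, M) = 10 - 5*M (y(E, M) = -5*(-2 + M) = 10 - 5*M)
n(N) = (30 + N)*(¾ + N) (n(N) = (N + ¾)*(N + (10 - 5*(-4))) = (¾ + N)*(N + (10 + 20)) = (¾ + N)*(N + 30) = (¾ + N)*(30 + N) = (30 + N)*(¾ + N))
140*n(11) = 140*(45/2 + 11² + (123/4)*11) = 140*(45/2 + 121 + 1353/4) = 140*(1927/4) = 67445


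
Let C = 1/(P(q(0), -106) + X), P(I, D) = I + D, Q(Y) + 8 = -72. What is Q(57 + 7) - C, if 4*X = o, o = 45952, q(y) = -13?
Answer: -909521/11369 ≈ -80.000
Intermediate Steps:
Q(Y) = -80 (Q(Y) = -8 - 72 = -80)
X = 11488 (X = (1/4)*45952 = 11488)
P(I, D) = D + I
C = 1/11369 (C = 1/((-106 - 13) + 11488) = 1/(-119 + 11488) = 1/11369 ≈ 8.7959e-5)
Q(57 + 7) - C = -80 - 1*1/11369 = -80 - 1/11369 = -909521/11369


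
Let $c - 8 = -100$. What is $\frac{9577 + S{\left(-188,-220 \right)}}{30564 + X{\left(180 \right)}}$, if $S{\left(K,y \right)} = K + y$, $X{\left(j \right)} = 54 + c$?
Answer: $\frac{9169}{30526} \approx 0.30037$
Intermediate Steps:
$c = -92$ ($c = 8 - 100 = -92$)
$X{\left(j \right)} = -38$ ($X{\left(j \right)} = 54 - 92 = -38$)
$\frac{9577 + S{\left(-188,-220 \right)}}{30564 + X{\left(180 \right)}} = \frac{9577 - 408}{30564 - 38} = \frac{9577 - 408}{30526} = 9169 \cdot \frac{1}{30526} = \frac{9169}{30526}$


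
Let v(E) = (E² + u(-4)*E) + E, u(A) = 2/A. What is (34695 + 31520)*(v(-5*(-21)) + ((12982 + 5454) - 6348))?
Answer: 3067807165/2 ≈ 1.5339e+9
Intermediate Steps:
v(E) = E² + E/2 (v(E) = (E² + (2/(-4))*E) + E = (E² + (2*(-¼))*E) + E = (E² - E/2) + E = E² + E/2)
(34695 + 31520)*(v(-5*(-21)) + ((12982 + 5454) - 6348)) = (34695 + 31520)*((-5*(-21))*(½ - 5*(-21)) + ((12982 + 5454) - 6348)) = 66215*(105*(½ + 105) + (18436 - 6348)) = 66215*(105*(211/2) + 12088) = 66215*(22155/2 + 12088) = 66215*(46331/2) = 3067807165/2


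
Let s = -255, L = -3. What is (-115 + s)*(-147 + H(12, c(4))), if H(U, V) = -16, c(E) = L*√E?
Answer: 60310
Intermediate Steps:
c(E) = -3*√E
(-115 + s)*(-147 + H(12, c(4))) = (-115 - 255)*(-147 - 16) = -370*(-163) = 60310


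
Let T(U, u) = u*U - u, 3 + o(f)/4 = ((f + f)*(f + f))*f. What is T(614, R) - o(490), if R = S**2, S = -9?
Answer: -1882334335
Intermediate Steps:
o(f) = -12 + 16*f**3 (o(f) = -12 + 4*(((f + f)*(f + f))*f) = -12 + 4*(((2*f)*(2*f))*f) = -12 + 4*((4*f**2)*f) = -12 + 4*(4*f**3) = -12 + 16*f**3)
R = 81 (R = (-9)**2 = 81)
T(U, u) = -u + U*u (T(U, u) = U*u - u = -u + U*u)
T(614, R) - o(490) = 81*(-1 + 614) - (-12 + 16*490**3) = 81*613 - (-12 + 16*117649000) = 49653 - (-12 + 1882384000) = 49653 - 1*1882383988 = 49653 - 1882383988 = -1882334335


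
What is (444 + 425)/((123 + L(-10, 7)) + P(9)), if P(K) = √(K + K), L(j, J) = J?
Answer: 56485/8441 - 2607*√2/16882 ≈ 6.4734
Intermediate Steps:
P(K) = √2*√K (P(K) = √(2*K) = √2*√K)
(444 + 425)/((123 + L(-10, 7)) + P(9)) = (444 + 425)/((123 + 7) + √2*√9) = 869/(130 + √2*3) = 869/(130 + 3*√2)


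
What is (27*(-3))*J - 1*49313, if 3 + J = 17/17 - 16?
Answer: -47855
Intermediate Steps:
J = -18 (J = -3 + (17/17 - 16) = -3 + (17*(1/17) - 16) = -3 + (1 - 16) = -3 - 15 = -18)
(27*(-3))*J - 1*49313 = (27*(-3))*(-18) - 1*49313 = -81*(-18) - 49313 = 1458 - 49313 = -47855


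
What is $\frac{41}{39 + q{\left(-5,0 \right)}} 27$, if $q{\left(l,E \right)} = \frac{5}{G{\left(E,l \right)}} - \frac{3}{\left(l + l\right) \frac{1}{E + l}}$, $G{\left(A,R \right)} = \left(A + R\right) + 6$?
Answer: $\frac{2214}{85} \approx 26.047$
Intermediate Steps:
$G{\left(A,R \right)} = 6 + A + R$
$q{\left(l,E \right)} = \frac{5}{6 + E + l} - \frac{3 \left(E + l\right)}{2 l}$ ($q{\left(l,E \right)} = \frac{5}{6 + E + l} - \frac{3}{\left(l + l\right) \frac{1}{E + l}} = \frac{5}{6 + E + l} - \frac{3}{2 l \frac{1}{E + l}} = \frac{5}{6 + E + l} - 3 \frac{E + l}{2 l} = \frac{5}{6 + E + l} - \frac{3 \left(E + l\right)}{2 l}$)
$\frac{41}{39 + q{\left(-5,0 \right)}} 27 = \frac{41}{39 - \left(\frac{3}{2} - \frac{5}{6 + 0 - 5}\right)} 27 = \frac{41}{39 - \left(\frac{3}{2} - 5\right)} 27 = \frac{41}{39 + \left(- \frac{3}{2} + 5 \cdot 1 + 0\right)} 27 = \frac{41}{39 + \left(- \frac{3}{2} + 5 + 0\right)} 27 = \frac{41}{39 + \frac{7}{2}} \cdot 27 = \frac{41}{\frac{85}{2}} \cdot 27 = 41 \cdot \frac{2}{85} \cdot 27 = \frac{82}{85} \cdot 27 = \frac{2214}{85}$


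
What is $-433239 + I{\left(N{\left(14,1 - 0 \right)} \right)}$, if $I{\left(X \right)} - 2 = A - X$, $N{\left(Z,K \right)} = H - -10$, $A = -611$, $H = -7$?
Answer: $-433851$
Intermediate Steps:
$N{\left(Z,K \right)} = 3$ ($N{\left(Z,K \right)} = -7 - -10 = -7 + 10 = 3$)
$I{\left(X \right)} = -609 - X$ ($I{\left(X \right)} = 2 - \left(611 + X\right) = -609 - X$)
$-433239 + I{\left(N{\left(14,1 - 0 \right)} \right)} = -433239 - 612 = -433851$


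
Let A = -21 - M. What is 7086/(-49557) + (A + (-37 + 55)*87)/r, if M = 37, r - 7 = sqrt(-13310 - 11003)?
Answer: 4493520/15478303 - 58*I*sqrt(24313)/937 ≈ 0.29031 - 9.6518*I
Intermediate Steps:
r = 7 + I*sqrt(24313) (r = 7 + sqrt(-13310 - 11003) = 7 + sqrt(-24313) = 7 + I*sqrt(24313) ≈ 7.0 + 155.93*I)
A = -58 (A = -21 - 1*37 = -21 - 37 = -58)
7086/(-49557) + (A + (-37 + 55)*87)/r = 7086/(-49557) + (-58 + (-37 + 55)*87)/(7 + I*sqrt(24313)) = 7086*(-1/49557) + (-58 + 18*87)/(7 + I*sqrt(24313)) = -2362/16519 + (-58 + 1566)/(7 + I*sqrt(24313)) = -2362/16519 + 1508/(7 + I*sqrt(24313))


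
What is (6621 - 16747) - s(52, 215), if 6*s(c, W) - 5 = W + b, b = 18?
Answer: -30497/3 ≈ -10166.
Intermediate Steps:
s(c, W) = 23/6 + W/6 (s(c, W) = 5/6 + (W + 18)/6 = 5/6 + (18 + W)/6 = 5/6 + (3 + W/6) = 23/6 + W/6)
(6621 - 16747) - s(52, 215) = (6621 - 16747) - (23/6 + (1/6)*215) = -10126 - (23/6 + 215/6) = -10126 - 1*119/3 = -10126 - 119/3 = -30497/3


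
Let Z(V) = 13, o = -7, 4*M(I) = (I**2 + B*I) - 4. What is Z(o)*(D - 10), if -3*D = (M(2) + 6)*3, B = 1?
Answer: -429/2 ≈ -214.50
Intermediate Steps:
M(I) = -1 + I/4 + I**2/4 (M(I) = ((I**2 + 1*I) - 4)/4 = ((I**2 + I) - 4)/4 = ((I + I**2) - 4)/4 = (-4 + I + I**2)/4 = -1 + I/4 + I**2/4)
D = -13/2 (D = -((-1 + (1/4)*2 + (1/4)*2**2) + 6)*3/3 = -((-1 + 1/2 + (1/4)*4) + 6)*3/3 = -((-1 + 1/2 + 1) + 6)*3/3 = -(1/2 + 6)*3/3 = -13*3/6 = -1/3*39/2 = -13/2 ≈ -6.5000)
Z(o)*(D - 10) = 13*(-13/2 - 10) = 13*(-33/2) = -429/2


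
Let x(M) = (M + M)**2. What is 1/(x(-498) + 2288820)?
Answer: 1/3280836 ≈ 3.0480e-7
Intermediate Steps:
x(M) = 4*M**2 (x(M) = (2*M)**2 = 4*M**2)
1/(x(-498) + 2288820) = 1/(4*(-498)**2 + 2288820) = 1/(4*248004 + 2288820) = 1/(992016 + 2288820) = 1/3280836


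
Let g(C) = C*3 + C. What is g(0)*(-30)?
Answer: 0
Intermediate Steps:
g(C) = 4*C (g(C) = 3*C + C = 4*C)
g(0)*(-30) = (4*0)*(-30) = 0*(-30) = 0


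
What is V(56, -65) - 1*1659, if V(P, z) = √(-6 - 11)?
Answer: -1659 + I*√17 ≈ -1659.0 + 4.1231*I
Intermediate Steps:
V(P, z) = I*√17 (V(P, z) = √(-17) = I*√17)
V(56, -65) - 1*1659 = I*√17 - 1*1659 = I*√17 - 1659 = -1659 + I*√17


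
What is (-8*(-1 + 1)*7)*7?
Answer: 0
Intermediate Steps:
(-8*(-1 + 1)*7)*7 = (-8*0*7)*7 = (0*7)*7 = 0*7 = 0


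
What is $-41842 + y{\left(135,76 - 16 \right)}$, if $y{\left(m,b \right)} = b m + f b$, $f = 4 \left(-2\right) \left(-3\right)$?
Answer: $-32302$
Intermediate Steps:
$f = 24$ ($f = \left(-8\right) \left(-3\right) = 24$)
$y{\left(m,b \right)} = 24 b + b m$ ($y{\left(m,b \right)} = b m + 24 b = 24 b + b m$)
$-41842 + y{\left(135,76 - 16 \right)} = -41842 + \left(76 - 16\right) \left(24 + 135\right) = -41842 + 60 \cdot 159 = -41842 + 9540 = -32302$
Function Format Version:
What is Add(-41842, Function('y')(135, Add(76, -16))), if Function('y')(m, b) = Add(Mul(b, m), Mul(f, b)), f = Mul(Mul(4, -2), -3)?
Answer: -32302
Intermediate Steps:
f = 24 (f = Mul(-8, -3) = 24)
Function('y')(m, b) = Add(Mul(24, b), Mul(b, m)) (Function('y')(m, b) = Add(Mul(b, m), Mul(24, b)) = Add(Mul(24, b), Mul(b, m)))
Add(-41842, Function('y')(135, Add(76, -16))) = Add(-41842, Mul(Add(76, -16), Add(24, 135))) = Add(-41842, Mul(60, 159)) = Add(-41842, 9540) = -32302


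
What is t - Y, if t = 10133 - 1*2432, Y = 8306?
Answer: -605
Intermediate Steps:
t = 7701 (t = 10133 - 2432 = 7701)
t - Y = 7701 - 1*8306 = 7701 - 8306 = -605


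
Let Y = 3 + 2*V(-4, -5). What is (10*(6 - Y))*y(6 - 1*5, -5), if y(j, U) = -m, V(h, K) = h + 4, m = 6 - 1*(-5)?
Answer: -330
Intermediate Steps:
m = 11 (m = 6 + 5 = 11)
V(h, K) = 4 + h
y(j, U) = -11 (y(j, U) = -1*11 = -11)
Y = 3 (Y = 3 + 2*(4 - 4) = 3 + 2*0 = 3 + 0 = 3)
(10*(6 - Y))*y(6 - 1*5, -5) = (10*(6 - 1*3))*(-11) = (10*(6 - 3))*(-11) = (10*3)*(-11) = 30*(-11) = -330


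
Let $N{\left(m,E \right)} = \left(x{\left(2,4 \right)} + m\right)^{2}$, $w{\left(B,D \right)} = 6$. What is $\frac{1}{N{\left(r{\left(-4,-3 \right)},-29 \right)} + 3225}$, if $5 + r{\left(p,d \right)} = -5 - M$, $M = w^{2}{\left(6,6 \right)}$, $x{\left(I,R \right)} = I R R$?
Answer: $\frac{1}{3421} \approx 0.00029231$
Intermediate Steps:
$x{\left(I,R \right)} = I R^{2}$
$M = 36$ ($M = 6^{2} = 36$)
$r{\left(p,d \right)} = -46$ ($r{\left(p,d \right)} = -5 - 41 = -46$)
$N{\left(m,E \right)} = \left(32 + m\right)^{2}$ ($N{\left(m,E \right)} = \left(2 \cdot 4^{2} + m\right)^{2} = \left(2 \cdot 16 + m\right)^{2} = \left(32 + m\right)^{2}$)
$\frac{1}{N{\left(r{\left(-4,-3 \right)},-29 \right)} + 3225} = \frac{1}{\left(32 - 46\right)^{2} + 3225} = \frac{1}{\left(-14\right)^{2} + 3225} = \frac{1}{196 + 3225} = \frac{1}{3421}$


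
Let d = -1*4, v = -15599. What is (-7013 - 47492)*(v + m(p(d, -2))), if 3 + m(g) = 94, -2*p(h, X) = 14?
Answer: 845263540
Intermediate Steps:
d = -4
p(h, X) = -7 (p(h, X) = -½*14 = -7)
m(g) = 91 (m(g) = -3 + 94 = 91)
(-7013 - 47492)*(v + m(p(d, -2))) = (-7013 - 47492)*(-15599 + 91) = -54505*(-15508) = 845263540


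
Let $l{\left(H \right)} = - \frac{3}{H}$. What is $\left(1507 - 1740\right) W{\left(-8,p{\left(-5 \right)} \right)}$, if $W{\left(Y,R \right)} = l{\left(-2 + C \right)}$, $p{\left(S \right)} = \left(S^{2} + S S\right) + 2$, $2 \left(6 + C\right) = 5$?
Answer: $- \frac{1398}{11} \approx -127.09$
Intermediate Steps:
$C = - \frac{7}{2}$ ($C = -6 + \frac{1}{2} \cdot 5 = -6 + \frac{5}{2} = - \frac{7}{2} \approx -3.5$)
$p{\left(S \right)} = 2 + 2 S^{2}$ ($p{\left(S \right)} = \left(S^{2} + S^{2}\right) + 2 = 2 S^{2} + 2 = 2 + 2 S^{2}$)
$W{\left(Y,R \right)} = \frac{6}{11}$ ($W{\left(Y,R \right)} = - \frac{3}{-2 - \frac{7}{2}} = - \frac{3}{- \frac{11}{2}} = \left(-3\right) \left(- \frac{2}{11}\right) = \frac{6}{11}$)
$\left(1507 - 1740\right) W{\left(-8,p{\left(-5 \right)} \right)} = \left(1507 - 1740\right) \frac{6}{11} = \left(-233\right) \frac{6}{11} = - \frac{1398}{11}$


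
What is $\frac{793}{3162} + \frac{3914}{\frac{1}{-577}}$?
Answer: $- \frac{7140990443}{3162} \approx -2.2584 \cdot 10^{6}$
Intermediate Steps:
$\frac{793}{3162} + \frac{3914}{\frac{1}{-577}} = 793 \cdot \frac{1}{3162} + \frac{3914}{- \frac{1}{577}} = \frac{793}{3162} + 3914 \left(-577\right) = \frac{793}{3162} - 2258378 = - \frac{7140990443}{3162}$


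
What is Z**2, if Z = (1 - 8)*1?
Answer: 49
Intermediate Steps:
Z = -7 (Z = -7*1 = -7)
Z**2 = (-7)**2 = 49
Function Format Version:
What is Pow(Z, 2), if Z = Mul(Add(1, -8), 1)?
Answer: 49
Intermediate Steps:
Z = -7 (Z = Mul(-7, 1) = -7)
Pow(Z, 2) = Pow(-7, 2) = 49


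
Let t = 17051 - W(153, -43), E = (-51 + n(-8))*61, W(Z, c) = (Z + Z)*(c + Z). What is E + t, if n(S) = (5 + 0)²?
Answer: -18195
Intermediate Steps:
W(Z, c) = 2*Z*(Z + c) (W(Z, c) = (2*Z)*(Z + c) = 2*Z*(Z + c))
n(S) = 25 (n(S) = 5² = 25)
E = -1586 (E = (-51 + 25)*61 = -26*61 = -1586)
t = -16609 (t = 17051 - 2*153*(153 - 43) = 17051 - 2*153*110 = 17051 - 1*33660 = 17051 - 33660 = -16609)
E + t = -1586 - 16609 = -18195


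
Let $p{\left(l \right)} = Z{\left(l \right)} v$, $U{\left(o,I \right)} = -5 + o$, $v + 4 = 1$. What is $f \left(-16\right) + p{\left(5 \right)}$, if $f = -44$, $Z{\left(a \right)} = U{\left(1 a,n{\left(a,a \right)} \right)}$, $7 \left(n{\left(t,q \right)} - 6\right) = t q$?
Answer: $704$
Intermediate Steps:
$v = -3$ ($v = -4 + 1 = -3$)
$n{\left(t,q \right)} = 6 + \frac{q t}{7}$ ($n{\left(t,q \right)} = 6 + \frac{t q}{7} = 6 + \frac{q t}{7}$)
$Z{\left(a \right)} = -5 + a$ ($Z{\left(a \right)} = -5 + 1 a = -5 + a$)
$p{\left(l \right)} = 15 - 3 l$ ($p{\left(l \right)} = \left(-5 + l\right) \left(-3\right) = 15 - 3 l$)
$f \left(-16\right) + p{\left(5 \right)} = \left(-44\right) \left(-16\right) + \left(15 - 15\right) = 704 + \left(15 - 15\right) = 704 + 0 = 704$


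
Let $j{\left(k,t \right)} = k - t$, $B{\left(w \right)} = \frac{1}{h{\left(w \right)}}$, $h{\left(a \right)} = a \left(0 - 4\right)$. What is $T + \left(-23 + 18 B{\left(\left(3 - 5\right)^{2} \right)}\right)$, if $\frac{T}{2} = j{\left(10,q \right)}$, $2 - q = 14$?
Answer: $\frac{159}{8} \approx 19.875$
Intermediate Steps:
$q = -12$ ($q = 2 - 14 = -12$)
$h{\left(a \right)} = - 4 a$ ($h{\left(a \right)} = a \left(-4\right) = - 4 a$)
$B{\left(w \right)} = - \frac{1}{4 w}$ ($B{\left(w \right)} = \frac{1}{\left(-4\right) w} = - \frac{1}{4 w}$)
$T = 44$ ($T = 2 \left(10 - -12\right) = 2 \left(10 + 12\right) = 2 \cdot 22 = 44$)
$T + \left(-23 + 18 B{\left(\left(3 - 5\right)^{2} \right)}\right) = 44 - \left(23 - 18 \left(- \frac{1}{4 \left(3 - 5\right)^{2}}\right)\right) = 44 - \left(23 - 18 \left(- \frac{1}{4 \left(-2\right)^{2}}\right)\right) = 44 - \left(23 - 18 \left(- \frac{1}{4 \cdot 4}\right)\right) = 44 - \left(23 - 18 \left(\left(- \frac{1}{4}\right) \frac{1}{4}\right)\right) = 44 + \left(-23 + 18 \left(- \frac{1}{16}\right)\right) = 44 - \frac{193}{8} = \frac{159}{8}$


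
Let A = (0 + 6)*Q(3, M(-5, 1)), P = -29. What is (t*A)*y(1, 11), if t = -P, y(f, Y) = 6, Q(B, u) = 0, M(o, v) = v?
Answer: 0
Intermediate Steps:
A = 0 (A = (0 + 6)*0 = 6*0 = 0)
t = 29 (t = -1*(-29) = 29)
(t*A)*y(1, 11) = (29*0)*6 = 0*6 = 0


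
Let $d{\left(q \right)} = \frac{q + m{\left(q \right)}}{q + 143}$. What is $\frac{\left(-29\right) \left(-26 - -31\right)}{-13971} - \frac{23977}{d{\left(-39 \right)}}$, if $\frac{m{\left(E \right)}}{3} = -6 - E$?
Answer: $- \frac{967727463}{23285} \approx -41560.0$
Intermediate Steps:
$m{\left(E \right)} = -18 - 3 E$ ($m{\left(E \right)} = 3 \left(-6 - E\right) = -18 - 3 E$)
$d{\left(q \right)} = \frac{-18 - 2 q}{143 + q}$ ($d{\left(q \right)} = \frac{q - \left(18 + 3 q\right)}{q + 143} = \frac{-18 - 2 q}{143 + q}$)
$\frac{\left(-29\right) \left(-26 - -31\right)}{-13971} - \frac{23977}{d{\left(-39 \right)}} = \frac{\left(-29\right) \left(-26 - -31\right)}{-13971} - \frac{23977}{2 \frac{1}{143 - 39} \left(-9 - -39\right)} = - 29 \left(-26 + \left(-10 + 41\right)\right) \left(- \frac{1}{13971}\right) - \frac{23977}{2 \cdot \frac{1}{104} \left(-9 + 39\right)} = - 29 \left(-26 + 31\right) \left(- \frac{1}{13971}\right) - \frac{23977}{2 \cdot \frac{1}{104} \cdot 30} = \left(-29\right) 5 \left(- \frac{1}{13971}\right) - \frac{23977}{\frac{15}{26}} = \left(-145\right) \left(- \frac{1}{13971}\right) - \frac{623402}{15} = \frac{145}{13971} - \frac{623402}{15} = - \frac{967727463}{23285}$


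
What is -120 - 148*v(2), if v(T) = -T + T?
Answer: -120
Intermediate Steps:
v(T) = 0
-120 - 148*v(2) = -120 - 148*0 = -120 + 0 = -120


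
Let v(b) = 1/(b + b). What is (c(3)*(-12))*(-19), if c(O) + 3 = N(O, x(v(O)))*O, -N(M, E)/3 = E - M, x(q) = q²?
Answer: 5415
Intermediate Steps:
v(b) = 1/(2*b)
N(M, E) = -3*E + 3*M (N(M, E) = -3*(E - M) = -3*E + 3*M)
c(O) = -3 + O*(3*O - 3/(4*O²)) (c(O) = -3 + (-3*1/(4*O²) + 3*O)*O = -3 + (-3/(4*O²) + 3*O)*O = -3 + (3*O - 3/(4*O²))*O = -3 + O*(3*O - 3/(4*O²)))
(c(3)*(-12))*(-19) = ((-3 + 3*3² - ¾/3)*(-12))*(-19) = ((-3 + 3*9 - ¾*⅓)*(-12))*(-19) = ((-3 + 27 - ¼)*(-12))*(-19) = ((95/4)*(-12))*(-19) = -285*(-19) = 5415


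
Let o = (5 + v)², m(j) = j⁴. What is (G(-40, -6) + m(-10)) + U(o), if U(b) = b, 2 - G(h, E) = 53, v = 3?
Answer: 10013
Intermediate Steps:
G(h, E) = -51 (G(h, E) = 2 - 1*53 = 2 - 53 = -51)
o = 64 (o = (5 + 3)² = 8² = 64)
(G(-40, -6) + m(-10)) + U(o) = (-51 + (-10)⁴) + 64 = (-51 + 10000) + 64 = 9949 + 64 = 10013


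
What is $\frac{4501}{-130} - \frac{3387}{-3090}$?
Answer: $- \frac{224463}{6695} \approx -33.527$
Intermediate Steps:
$\frac{4501}{-130} - \frac{3387}{-3090} = 4501 \left(- \frac{1}{130}\right) - - \frac{1129}{1030} = - \frac{4501}{130} + \frac{1129}{1030} = - \frac{224463}{6695}$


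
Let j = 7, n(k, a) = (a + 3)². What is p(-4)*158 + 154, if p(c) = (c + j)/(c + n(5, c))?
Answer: -4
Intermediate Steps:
n(k, a) = (3 + a)²
p(c) = (7 + c)/(c + (3 + c)²) (p(c) = (c + 7)/(c + (3 + c)²) = (7 + c)/(c + (3 + c)²))
p(-4)*158 + 154 = ((7 - 4)/(-4 + (3 - 4)²))*158 + 154 = (3/(-4 + (-1)²))*158 + 154 = (3/(-4 + 1))*158 + 154 = (3/(-3))*158 + 154 = -⅓*3*158 + 154 = -1*158 + 154 = -158 + 154 = -4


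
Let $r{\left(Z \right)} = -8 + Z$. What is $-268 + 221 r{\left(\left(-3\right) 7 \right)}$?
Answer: $-6677$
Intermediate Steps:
$-268 + 221 r{\left(\left(-3\right) 7 \right)} = -268 + 221 \left(-8 - 21\right) = -268 + 221 \left(-29\right) = -268 - 6409 = -6677$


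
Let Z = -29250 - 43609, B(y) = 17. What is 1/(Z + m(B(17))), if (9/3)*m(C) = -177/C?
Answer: -17/1238662 ≈ -1.3724e-5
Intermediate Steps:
m(C) = -59/C (m(C) = (-177/C)/3 = -59/C)
Z = -72859
1/(Z + m(B(17))) = 1/(-72859 - 59/17) = 1/(-1238662/17) = -17/1238662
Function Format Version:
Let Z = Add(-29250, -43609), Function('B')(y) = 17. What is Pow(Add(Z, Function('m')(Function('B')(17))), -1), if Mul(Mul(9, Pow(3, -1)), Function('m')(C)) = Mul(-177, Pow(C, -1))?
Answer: Rational(-17, 1238662) ≈ -1.3724e-5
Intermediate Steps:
Function('m')(C) = Mul(-59, Pow(C, -1)) (Function('m')(C) = Mul(Rational(1, 3), Mul(-177, Pow(C, -1))) = Mul(-59, Pow(C, -1)))
Z = -72859
Pow(Add(Z, Function('m')(Function('B')(17))), -1) = Pow(Add(-72859, Mul(-59, Pow(17, -1))), -1) = Pow(Add(-72859, Mul(-59, Rational(1, 17))), -1) = Pow(Add(-72859, Rational(-59, 17)), -1) = Pow(Rational(-1238662, 17), -1) = Rational(-17, 1238662)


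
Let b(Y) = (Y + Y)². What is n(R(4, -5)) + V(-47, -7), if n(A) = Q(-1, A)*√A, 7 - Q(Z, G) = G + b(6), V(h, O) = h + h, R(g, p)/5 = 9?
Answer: -94 - 546*√5 ≈ -1314.9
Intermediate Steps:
R(g, p) = 45 (R(g, p) = 5*9 = 45)
b(Y) = 4*Y² (b(Y) = (2*Y)² = 4*Y²)
V(h, O) = 2*h
Q(Z, G) = -137 - G (Q(Z, G) = 7 - (G + 4*6²) = 7 - (G + 4*36) = 7 - (G + 144) = 7 - (144 + G) = 7 + (-144 - G) = -137 - G)
n(A) = √A*(-137 - A) (n(A) = (-137 - A)*√A = √A*(-137 - A))
n(R(4, -5)) + V(-47, -7) = √45*(-137 - 1*45) + 2*(-47) = (3*√5)*(-137 - 45) - 94 = (3*√5)*(-182) - 94 = -546*√5 - 94 = -94 - 546*√5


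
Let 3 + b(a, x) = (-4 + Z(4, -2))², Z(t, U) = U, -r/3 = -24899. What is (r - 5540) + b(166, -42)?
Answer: 69190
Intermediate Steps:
r = 74697 (r = -3*(-24899) = 74697)
b(a, x) = 33 (b(a, x) = -3 + (-4 - 2)² = -3 + (-6)² = -3 + 36 = 33)
(r - 5540) + b(166, -42) = (74697 - 5540) + 33 = 69157 + 33 = 69190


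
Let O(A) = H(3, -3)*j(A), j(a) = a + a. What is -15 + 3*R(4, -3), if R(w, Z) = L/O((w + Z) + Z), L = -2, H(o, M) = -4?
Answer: -123/8 ≈ -15.375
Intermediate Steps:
j(a) = 2*a
O(A) = -8*A
R(w, Z) = -2/(-16*Z - 8*w) (R(w, Z) = -2*(-1/(8*((w + Z) + Z))) = -2*(-1/(8*((Z + w) + Z))) = -2*(-1/(8*(w + 2*Z))) = -2/(-16*Z - 8*w))
-15 + 3*R(4, -3) = -15 + 3*(1/(4*(4 + 2*(-3)))) = -15 + 3*(1/(4*(4 - 6))) = -15 + 3*((¼)/(-2)) = -15 + 3*((¼)*(-½)) = -15 + 3*(-⅛) = -15 - 3/8 = -123/8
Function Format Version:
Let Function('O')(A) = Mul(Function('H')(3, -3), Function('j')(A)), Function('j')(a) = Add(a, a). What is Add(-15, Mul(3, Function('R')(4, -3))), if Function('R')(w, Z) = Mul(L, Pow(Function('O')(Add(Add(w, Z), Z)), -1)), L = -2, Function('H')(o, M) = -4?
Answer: Rational(-123, 8) ≈ -15.375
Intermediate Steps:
Function('j')(a) = Mul(2, a)
Function('O')(A) = Mul(-8, A) (Function('O')(A) = Mul(-4, Mul(2, A)) = Mul(-8, A))
Function('R')(w, Z) = Mul(-2, Pow(Add(Mul(-16, Z), Mul(-8, w)), -1)) (Function('R')(w, Z) = Mul(-2, Pow(Mul(-8, Add(Add(w, Z), Z)), -1)) = Mul(-2, Pow(Mul(-8, Add(Add(Z, w), Z)), -1)) = Mul(-2, Pow(Mul(-8, Add(w, Mul(2, Z))), -1)) = Mul(-2, Pow(Add(Mul(-16, Z), Mul(-8, w)), -1)))
Add(-15, Mul(3, Function('R')(4, -3))) = Add(-15, Mul(3, Mul(Rational(1, 4), Pow(Add(4, Mul(2, -3)), -1)))) = Add(-15, Mul(3, Mul(Rational(1, 4), Pow(Add(4, -6), -1)))) = Add(-15, Mul(3, Mul(Rational(1, 4), Pow(-2, -1)))) = Add(-15, Mul(3, Mul(Rational(1, 4), Rational(-1, 2)))) = Add(-15, Mul(3, Rational(-1, 8))) = Add(-15, Rational(-3, 8)) = Rational(-123, 8)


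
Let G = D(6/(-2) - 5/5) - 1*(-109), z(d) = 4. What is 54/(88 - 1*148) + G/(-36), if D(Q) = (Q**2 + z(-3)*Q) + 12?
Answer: -767/180 ≈ -4.2611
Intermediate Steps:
D(Q) = 12 + Q**2 + 4*Q (D(Q) = (Q**2 + 4*Q) + 12 = 12 + Q**2 + 4*Q)
G = 121 (G = (12 + (6/(-2) - 5/5)**2 + 4*(6/(-2) - 5/5)) - 1*(-109) = (12 + (6*(-1/2) - 5*1/5)**2 + 4*(6*(-1/2) - 5*1/5)) + 109 = (12 + (-3 - 1)**2 + 4*(-3 - 1)) + 109 = (12 + (-4)**2 + 4*(-4)) + 109 = (12 + 16 - 16) + 109 = 12 + 109 = 121)
54/(88 - 1*148) + G/(-36) = 54/(88 - 1*148) + 121/(-36) = 54/(88 - 148) + 121*(-1/36) = 54/(-60) - 121/36 = 54*(-1/60) - 121/36 = -9/10 - 121/36 = -767/180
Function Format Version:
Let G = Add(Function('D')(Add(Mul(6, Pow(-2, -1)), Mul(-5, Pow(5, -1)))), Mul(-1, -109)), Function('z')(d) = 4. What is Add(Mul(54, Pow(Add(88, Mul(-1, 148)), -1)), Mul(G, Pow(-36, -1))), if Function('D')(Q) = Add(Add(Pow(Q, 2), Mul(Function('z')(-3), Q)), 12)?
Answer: Rational(-767, 180) ≈ -4.2611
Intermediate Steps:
Function('D')(Q) = Add(12, Pow(Q, 2), Mul(4, Q)) (Function('D')(Q) = Add(Add(Pow(Q, 2), Mul(4, Q)), 12) = Add(12, Pow(Q, 2), Mul(4, Q)))
G = 121 (G = Add(Add(12, Pow(Add(Mul(6, Pow(-2, -1)), Mul(-5, Pow(5, -1))), 2), Mul(4, Add(Mul(6, Pow(-2, -1)), Mul(-5, Pow(5, -1))))), Mul(-1, -109)) = Add(Add(12, Pow(Add(Mul(6, Rational(-1, 2)), Mul(-5, Rational(1, 5))), 2), Mul(4, Add(Mul(6, Rational(-1, 2)), Mul(-5, Rational(1, 5))))), 109) = Add(Add(12, Pow(Add(-3, -1), 2), Mul(4, Add(-3, -1))), 109) = Add(Add(12, Pow(-4, 2), Mul(4, -4)), 109) = Add(Add(12, 16, -16), 109) = Add(12, 109) = 121)
Add(Mul(54, Pow(Add(88, Mul(-1, 148)), -1)), Mul(G, Pow(-36, -1))) = Add(Mul(54, Pow(Add(88, Mul(-1, 148)), -1)), Mul(121, Pow(-36, -1))) = Add(Mul(54, Pow(Add(88, -148), -1)), Mul(121, Rational(-1, 36))) = Add(Mul(54, Pow(-60, -1)), Rational(-121, 36)) = Add(Mul(54, Rational(-1, 60)), Rational(-121, 36)) = Add(Rational(-9, 10), Rational(-121, 36)) = Rational(-767, 180)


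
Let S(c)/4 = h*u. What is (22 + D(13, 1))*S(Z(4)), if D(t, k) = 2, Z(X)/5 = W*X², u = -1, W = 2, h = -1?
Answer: 96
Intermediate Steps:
Z(X) = 10*X² (Z(X) = 5*(2*X²) = 10*X²)
S(c) = 4 (S(c) = 4*(-1*(-1)) = 4*1 = 4)
(22 + D(13, 1))*S(Z(4)) = (22 + 2)*4 = 24*4 = 96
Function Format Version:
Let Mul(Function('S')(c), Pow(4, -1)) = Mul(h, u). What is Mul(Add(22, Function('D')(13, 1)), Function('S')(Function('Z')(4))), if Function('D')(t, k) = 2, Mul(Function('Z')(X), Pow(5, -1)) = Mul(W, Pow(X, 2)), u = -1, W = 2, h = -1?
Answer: 96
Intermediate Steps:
Function('Z')(X) = Mul(10, Pow(X, 2)) (Function('Z')(X) = Mul(5, Mul(2, Pow(X, 2))) = Mul(10, Pow(X, 2)))
Function('S')(c) = 4 (Function('S')(c) = Mul(4, Mul(-1, -1)) = Mul(4, 1) = 4)
Mul(Add(22, Function('D')(13, 1)), Function('S')(Function('Z')(4))) = Mul(Add(22, 2), 4) = Mul(24, 4) = 96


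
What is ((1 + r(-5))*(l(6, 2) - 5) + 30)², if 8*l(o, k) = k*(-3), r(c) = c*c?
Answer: 57121/4 ≈ 14280.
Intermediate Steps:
r(c) = c²
l(o, k) = -3*k/8 (l(o, k) = (k*(-3))/8 = (-3*k)/8 = -3*k/8)
((1 + r(-5))*(l(6, 2) - 5) + 30)² = ((1 + (-5)²)*(-3/8*2 - 5) + 30)² = ((1 + 25)*(-¾ - 5) + 30)² = (26*(-23/4) + 30)² = (-299/2 + 30)² = (-239/2)² = 57121/4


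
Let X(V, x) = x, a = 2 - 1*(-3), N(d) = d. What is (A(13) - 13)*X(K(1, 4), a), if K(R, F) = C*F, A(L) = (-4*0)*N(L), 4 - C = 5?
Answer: -65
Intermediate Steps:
C = -1 (C = 4 - 1*5 = 4 - 5 = -1)
A(L) = 0 (A(L) = (-4*0)*L = 0*L = 0)
K(R, F) = -F
a = 5 (a = 2 + 3 = 5)
(A(13) - 13)*X(K(1, 4), a) = (0 - 13)*5 = -13*5 = -65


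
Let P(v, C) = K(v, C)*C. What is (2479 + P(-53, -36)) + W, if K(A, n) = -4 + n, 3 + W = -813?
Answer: 3103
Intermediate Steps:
W = -816 (W = -3 - 813 = -816)
P(v, C) = C*(-4 + C) (P(v, C) = (-4 + C)*C = C*(-4 + C))
(2479 + P(-53, -36)) + W = (2479 - 36*(-4 - 36)) - 816 = (2479 - 36*(-40)) - 816 = (2479 + 1440) - 816 = 3919 - 816 = 3103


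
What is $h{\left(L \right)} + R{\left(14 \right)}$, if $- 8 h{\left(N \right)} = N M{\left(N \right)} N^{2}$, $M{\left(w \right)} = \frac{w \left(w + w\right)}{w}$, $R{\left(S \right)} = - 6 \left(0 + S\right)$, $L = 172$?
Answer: $-218803348$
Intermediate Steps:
$R{\left(S \right)} = - 6 S$
$M{\left(w \right)} = 2 w$ ($M{\left(w \right)} = \frac{w 2 w}{w} = \frac{2 w^{2}}{w} = 2 w$)
$h{\left(N \right)} = - \frac{N^{4}}{4}$ ($h{\left(N \right)} = - \frac{N 2 N N^{2}}{8} = - \frac{2 N^{2} N^{2}}{8} = - \frac{2 N^{4}}{8} = - \frac{N^{4}}{4}$)
$h{\left(L \right)} + R{\left(14 \right)} = - \frac{172^{4}}{4} - 84 = \left(- \frac{1}{4}\right) 875213056 - 84 = -218803264 - 84 = -218803348$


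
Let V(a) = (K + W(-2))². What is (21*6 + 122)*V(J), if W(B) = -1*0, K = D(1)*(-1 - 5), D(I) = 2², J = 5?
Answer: 142848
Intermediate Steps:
D(I) = 4
K = -24 (K = 4*(-1 - 5) = 4*(-6) = -24)
W(B) = 0
V(a) = 576 (V(a) = (-24 + 0)² = (-24)² = 576)
(21*6 + 122)*V(J) = (21*6 + 122)*576 = (126 + 122)*576 = 248*576 = 142848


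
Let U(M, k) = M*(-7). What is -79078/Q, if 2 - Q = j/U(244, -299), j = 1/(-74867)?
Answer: -10111928125208/255745671 ≈ -39539.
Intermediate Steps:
j = -1/74867 ≈ -1.3357e-5
U(M, k) = -7*M
Q = 255745671/127872836 (Q = 2 - (-1)/(74867*((-7*244))) = 2 - (-1)/(74867*(-1708)) = 2 - (-1)*(-1)/(74867*1708) = 2 - 1*1/127872836 = 2 - 1/127872836 = 255745671/127872836 ≈ 2.0000)
-79078/Q = -79078/255745671/127872836 = -79078*127872836/255745671 = -10111928125208/255745671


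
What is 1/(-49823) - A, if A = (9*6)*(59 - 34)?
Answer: -67261051/49823 ≈ -1350.0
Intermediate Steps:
A = 1350 (A = 54*25 = 1350)
1/(-49823) - A = 1/(-49823) - 1*1350 = -1/49823 - 1350 = -67261051/49823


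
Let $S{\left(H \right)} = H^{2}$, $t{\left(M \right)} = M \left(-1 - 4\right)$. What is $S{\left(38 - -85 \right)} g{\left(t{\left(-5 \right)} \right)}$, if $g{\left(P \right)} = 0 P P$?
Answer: $0$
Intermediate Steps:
$t{\left(M \right)} = - 5 M$ ($t{\left(M \right)} = M \left(-5\right) = - 5 M$)
$g{\left(P \right)} = 0$ ($g{\left(P \right)} = 0 P = 0$)
$S{\left(38 - -85 \right)} g{\left(t{\left(-5 \right)} \right)} = \left(38 - -85\right)^{2} \cdot 0 = \left(38 + 85\right)^{2} \cdot 0 = 123^{2} \cdot 0 = 15129 \cdot 0 = 0$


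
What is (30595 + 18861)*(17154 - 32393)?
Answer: -753659984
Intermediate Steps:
(30595 + 18861)*(17154 - 32393) = 49456*(-15239) = -753659984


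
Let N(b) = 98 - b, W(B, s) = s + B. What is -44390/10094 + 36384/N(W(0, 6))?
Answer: 45397027/116081 ≈ 391.08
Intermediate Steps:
W(B, s) = B + s
-44390/10094 + 36384/N(W(0, 6)) = -44390/10094 + 36384/(98 - (0 + 6)) = -44390*1/10094 + 36384/(98 - 1*6) = -22195/5047 + 36384/(98 - 6) = -22195/5047 + 36384/92 = -22195/5047 + 36384*(1/92) = -22195/5047 + 9096/23 = 45397027/116081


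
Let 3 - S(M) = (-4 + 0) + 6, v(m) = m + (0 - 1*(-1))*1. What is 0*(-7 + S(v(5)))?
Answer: 0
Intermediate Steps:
v(m) = 1 + m (v(m) = m + (0 + 1)*1 = m + 1*1 = m + 1 = 1 + m)
S(M) = 1 (S(M) = 3 - ((-4 + 0) + 6) = 3 - (-4 + 6) = 3 - 1*2 = 3 - 2 = 1)
0*(-7 + S(v(5))) = 0*(-7 + 1) = 0*(-6) = 0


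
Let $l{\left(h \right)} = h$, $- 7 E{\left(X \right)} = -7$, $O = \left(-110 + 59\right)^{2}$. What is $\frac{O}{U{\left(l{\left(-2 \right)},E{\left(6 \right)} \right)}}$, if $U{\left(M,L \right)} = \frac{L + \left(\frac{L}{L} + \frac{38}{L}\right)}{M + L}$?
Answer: $- \frac{2601}{40} \approx -65.025$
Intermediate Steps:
$O = 2601$ ($O = \left(-51\right)^{2} = 2601$)
$E{\left(X \right)} = 1$ ($E{\left(X \right)} = \left(- \frac{1}{7}\right) \left(-7\right) = 1$)
$U{\left(M,L \right)} = \frac{1 + L + \frac{38}{L}}{L + M}$ ($U{\left(M,L \right)} = \frac{L + \left(1 + \frac{38}{L}\right)}{L + M} = \frac{1 + L + \frac{38}{L}}{L + M}$)
$\frac{O}{U{\left(l{\left(-2 \right)},E{\left(6 \right)} \right)}} = \frac{2601}{1^{-1} \frac{1}{1 - 2} \left(38 + 1 + 1^{2}\right)} = \frac{2601}{1 \frac{1}{-1} \left(38 + 1 + 1\right)} = \frac{2601}{1 \left(-1\right) 40} = \frac{2601}{-40} = 2601 \left(- \frac{1}{40}\right) = - \frac{2601}{40}$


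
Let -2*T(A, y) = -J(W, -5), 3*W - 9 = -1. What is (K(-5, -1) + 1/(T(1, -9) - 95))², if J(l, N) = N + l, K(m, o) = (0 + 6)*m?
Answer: 299843856/332929 ≈ 900.62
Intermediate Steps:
W = 8/3 (W = 3 + (⅓)*(-1) = 3 - ⅓ = 8/3 ≈ 2.6667)
K(m, o) = 6*m
T(A, y) = -7/6 (T(A, y) = -(-1)*(-5 + 8/3)/2 = -(-1)*(-7)/(2*3) = -½*7/3 = -7/6)
(K(-5, -1) + 1/(T(1, -9) - 95))² = (6*(-5) + 1/(-7/6 - 95))² = (-30 + 1/(-577/6))² = (-30 - 6/577)² = (-17316/577)² = 299843856/332929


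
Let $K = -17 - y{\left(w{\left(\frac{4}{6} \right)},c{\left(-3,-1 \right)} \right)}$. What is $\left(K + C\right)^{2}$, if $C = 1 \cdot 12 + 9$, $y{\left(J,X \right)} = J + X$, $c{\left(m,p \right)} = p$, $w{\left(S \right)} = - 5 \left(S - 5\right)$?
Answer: $\frac{2500}{9} \approx 277.78$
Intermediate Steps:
$w{\left(S \right)} = 25 - 5 S$ ($w{\left(S \right)} = - 5 \left(-5 + S\right) = 25 - 5 S$)
$C = 21$ ($C = 12 + 9 = 21$)
$K = - \frac{113}{3}$ ($K = -17 - \left(\left(25 - 5 \cdot \frac{4}{6}\right) - 1\right) = -17 - \left(\left(25 - 5 \cdot 4 \cdot \frac{1}{6}\right) - 1\right) = -17 - \left(\left(25 - \frac{10}{3}\right) - 1\right) = -17 - \left(\frac{65}{3} - 1\right) = -17 - \frac{62}{3} = - \frac{113}{3} \approx -37.667$)
$\left(K + C\right)^{2} = \left(- \frac{113}{3} + 21\right)^{2} = \left(- \frac{50}{3}\right)^{2} = \frac{2500}{9}$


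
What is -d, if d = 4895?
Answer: -4895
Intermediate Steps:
-d = -1*4895 = -4895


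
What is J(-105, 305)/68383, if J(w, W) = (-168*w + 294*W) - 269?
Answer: 107041/68383 ≈ 1.5653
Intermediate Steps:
J(w, W) = -269 - 168*w + 294*W
J(-105, 305)/68383 = (-269 - 168*(-105) + 294*305)/68383 = (-269 + 17640 + 89670)*(1/68383) = 107041*(1/68383) = 107041/68383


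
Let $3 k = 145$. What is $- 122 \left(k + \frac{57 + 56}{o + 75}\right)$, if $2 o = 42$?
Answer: $- \frac{289933}{48} \approx -6040.3$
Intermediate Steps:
$o = 21$ ($o = \frac{1}{2} \cdot 42 = 21$)
$k = \frac{145}{3}$ ($k = \frac{1}{3} \cdot 145 = \frac{145}{3} \approx 48.333$)
$- 122 \left(k + \frac{57 + 56}{o + 75}\right) = - 122 \left(\frac{145}{3} + \frac{57 + 56}{21 + 75}\right) = - 122 \left(\frac{145}{3} + \frac{113}{96}\right) = \left(-122\right) \frac{4753}{96} = - \frac{289933}{48}$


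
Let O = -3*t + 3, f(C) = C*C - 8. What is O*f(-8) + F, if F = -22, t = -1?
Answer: 314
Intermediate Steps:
f(C) = -8 + C² (f(C) = C² - 8 = -8 + C²)
O = 6 (O = -3*(-1) + 3 = 3 + 3 = 6)
O*f(-8) + F = 6*(-8 + (-8)²) - 22 = 6*(-8 + 64) - 22 = 6*56 - 22 = 336 - 22 = 314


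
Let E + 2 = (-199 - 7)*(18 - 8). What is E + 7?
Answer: -2055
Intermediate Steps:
E = -2062 (E = -2 + (-199 - 7)*(18 - 8) = -2 - 206*10 = -2 - 2060 = -2062)
E + 7 = -2062 + 7 = -2055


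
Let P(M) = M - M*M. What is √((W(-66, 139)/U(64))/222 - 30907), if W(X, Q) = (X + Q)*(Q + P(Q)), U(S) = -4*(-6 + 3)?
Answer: I*√6195752638/444 ≈ 177.28*I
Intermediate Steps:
P(M) = M - M²
U(S) = 12 (U(S) = -4*(-3) = 12)
W(X, Q) = (Q + X)*(Q + Q*(1 - Q)) (W(X, Q) = (X + Q)*(Q + Q*(1 - Q)) = (Q + X)*(Q + Q*(1 - Q)))
√((W(-66, 139)/U(64))/222 - 30907) = √(((139*(139 - 66 + 139*(1 - 1*139) - 1*(-66)*(-1 + 139)))/12)/222 - 30907) = √(((139*(139 - 66 + 139*(1 - 139) - 1*(-66)*138))*(1/12))*(1/222) - 30907) = √(((139*(139 - 66 + 139*(-138) + 9108))*(1/12))*(1/222) - 30907) = √(((139*(139 - 66 - 19182 + 9108))*(1/12))*(1/222) - 30907) = √(((139*(-10001))*(1/12))*(1/222) - 30907) = √(-1390139*1/12*(1/222) - 30907) = √(-1390139/12*1/222 - 30907) = √(-1390139/2664 - 30907) = √(-83726387/2664) = I*√6195752638/444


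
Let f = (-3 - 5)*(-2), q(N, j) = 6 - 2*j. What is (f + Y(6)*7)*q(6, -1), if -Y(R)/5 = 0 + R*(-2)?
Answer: 3488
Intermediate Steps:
Y(R) = 10*R (Y(R) = -5*(0 + R*(-2)) = -5*(0 - 2*R) = -(-10)*R = 10*R)
f = 16 (f = -8*(-2) = 16)
(f + Y(6)*7)*q(6, -1) = (16 + (10*6)*7)*(6 - 2*(-1)) = (16 + 60*7)*(6 + 2) = (16 + 420)*8 = 436*8 = 3488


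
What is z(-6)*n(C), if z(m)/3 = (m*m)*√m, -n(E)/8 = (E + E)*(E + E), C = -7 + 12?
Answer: -86400*I*√6 ≈ -2.1164e+5*I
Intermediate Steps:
C = 5
n(E) = -32*E² (n(E) = -8*(E + E)*(E + E) = -8*2*E*2*E = -32*E²)
z(m) = 3*m^(5/2) (z(m) = 3*((m*m)*√m) = 3*(m²*√m) = 3*m^(5/2))
z(-6)*n(C) = (3*(-6)^(5/2))*(-32*5²) = (3*(36*I*√6))*(-32*25) = (108*I*√6)*(-800) = -86400*I*√6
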